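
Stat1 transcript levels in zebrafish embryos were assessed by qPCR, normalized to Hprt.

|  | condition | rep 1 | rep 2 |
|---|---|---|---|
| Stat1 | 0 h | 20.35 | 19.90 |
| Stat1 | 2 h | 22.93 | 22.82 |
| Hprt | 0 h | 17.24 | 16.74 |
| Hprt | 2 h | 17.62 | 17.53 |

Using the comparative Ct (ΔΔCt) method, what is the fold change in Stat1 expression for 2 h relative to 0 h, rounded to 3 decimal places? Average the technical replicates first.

0.223

Mean Ct: Stat1 0 h 20.125; Stat1 2 h 22.875; Hprt 0 h 16.990; Hprt 2 h 17.575
ΔCt(0 h) = 20.125 − 16.990 = 3.135
ΔCt(2 h) = 22.875 − 17.575 = 5.300
ΔΔCt = 5.300 − 3.135 = 2.165
Fold change = 2^(−2.165) = 0.2230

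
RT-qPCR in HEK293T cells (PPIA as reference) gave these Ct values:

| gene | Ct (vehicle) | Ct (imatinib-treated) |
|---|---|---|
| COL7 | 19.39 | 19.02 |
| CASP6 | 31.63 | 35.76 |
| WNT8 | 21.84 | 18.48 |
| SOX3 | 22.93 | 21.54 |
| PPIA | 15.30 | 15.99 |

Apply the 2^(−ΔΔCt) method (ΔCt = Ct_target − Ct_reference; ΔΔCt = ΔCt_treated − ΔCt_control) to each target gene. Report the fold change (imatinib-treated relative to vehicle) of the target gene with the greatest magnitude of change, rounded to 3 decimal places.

16.564

COL7: ΔΔCt = (19.02−15.99) − (19.39−15.30) = 3.03 − 4.09 = -1.06; fold change = 2^1.06 = 2.085
CASP6: ΔΔCt = (35.76−15.99) − (31.63−15.30) = 19.77 − 16.33 = 3.44; fold change = 2^-3.44 = 0.092
WNT8: ΔΔCt = (18.48−15.99) − (21.84−15.30) = 2.49 − 6.54 = -4.05; fold change = 2^4.05 = 16.564
SOX3: ΔΔCt = (21.54−15.99) − (22.93−15.30) = 5.55 − 7.63 = -2.08; fold change = 2^2.08 = 4.228
WNT8 has the largest |ΔΔCt| = 4.05.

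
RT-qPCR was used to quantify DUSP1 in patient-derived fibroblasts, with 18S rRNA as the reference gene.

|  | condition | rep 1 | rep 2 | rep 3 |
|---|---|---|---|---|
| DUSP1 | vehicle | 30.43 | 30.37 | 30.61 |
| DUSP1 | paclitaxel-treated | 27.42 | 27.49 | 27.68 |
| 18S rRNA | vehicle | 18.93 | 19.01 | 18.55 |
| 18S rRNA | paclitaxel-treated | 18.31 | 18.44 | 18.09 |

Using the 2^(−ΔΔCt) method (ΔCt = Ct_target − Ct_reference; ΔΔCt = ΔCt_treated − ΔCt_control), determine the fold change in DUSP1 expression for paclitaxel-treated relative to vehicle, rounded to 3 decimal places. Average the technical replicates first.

Mean Ct: DUSP1 vehicle 30.470; DUSP1 paclitaxel-treated 27.530; 18S rRNA vehicle 18.830; 18S rRNA paclitaxel-treated 18.280
ΔCt(vehicle) = 30.470 − 18.830 = 11.640
ΔCt(paclitaxel-treated) = 27.530 − 18.280 = 9.250
ΔΔCt = 9.250 − 11.640 = -2.390
Fold change = 2^(−(-2.390)) = 2^2.390 = 5.2416

5.242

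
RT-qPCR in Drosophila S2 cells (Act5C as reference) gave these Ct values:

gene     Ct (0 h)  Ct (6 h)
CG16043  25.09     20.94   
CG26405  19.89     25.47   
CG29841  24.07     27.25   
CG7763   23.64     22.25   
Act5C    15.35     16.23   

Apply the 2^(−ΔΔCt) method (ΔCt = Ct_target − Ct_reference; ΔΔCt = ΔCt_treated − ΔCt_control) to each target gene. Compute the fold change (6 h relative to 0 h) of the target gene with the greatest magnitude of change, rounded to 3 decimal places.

32.672

CG16043: ΔΔCt = (20.94−16.23) − (25.09−15.35) = 4.71 − 9.74 = -5.03; fold change = 2^5.03 = 32.672
CG26405: ΔΔCt = (25.47−16.23) − (19.89−15.35) = 9.24 − 4.54 = 4.70; fold change = 2^-4.70 = 0.038
CG29841: ΔΔCt = (27.25−16.23) − (24.07−15.35) = 11.02 − 8.72 = 2.30; fold change = 2^-2.30 = 0.203
CG7763: ΔΔCt = (22.25−16.23) − (23.64−15.35) = 6.02 − 8.29 = -2.27; fold change = 2^2.27 = 4.823
CG16043 has the largest |ΔΔCt| = 5.03.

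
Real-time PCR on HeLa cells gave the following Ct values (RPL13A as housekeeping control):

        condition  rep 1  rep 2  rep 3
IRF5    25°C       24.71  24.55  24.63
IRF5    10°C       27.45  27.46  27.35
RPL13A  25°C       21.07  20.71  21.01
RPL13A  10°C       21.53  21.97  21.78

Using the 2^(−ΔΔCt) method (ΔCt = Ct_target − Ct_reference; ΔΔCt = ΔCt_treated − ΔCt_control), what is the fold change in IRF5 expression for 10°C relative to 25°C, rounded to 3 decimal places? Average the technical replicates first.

0.257

Mean Ct: IRF5 25°C 24.630; IRF5 10°C 27.420; RPL13A 25°C 20.930; RPL13A 10°C 21.760
ΔCt(25°C) = 24.630 − 20.930 = 3.700
ΔCt(10°C) = 27.420 − 21.760 = 5.660
ΔΔCt = 5.660 − 3.700 = 1.960
Fold change = 2^(−1.960) = 0.2570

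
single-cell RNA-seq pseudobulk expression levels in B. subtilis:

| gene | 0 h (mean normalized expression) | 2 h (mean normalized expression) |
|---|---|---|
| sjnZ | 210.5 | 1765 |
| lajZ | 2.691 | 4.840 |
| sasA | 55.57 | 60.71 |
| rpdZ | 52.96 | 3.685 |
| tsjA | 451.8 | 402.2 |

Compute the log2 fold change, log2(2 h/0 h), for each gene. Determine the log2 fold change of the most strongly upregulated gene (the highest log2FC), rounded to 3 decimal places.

log2(1765/210.5) = 3.068  (sjnZ)
log2(4.840/2.691) = 0.847  (lajZ)
log2(60.71/55.57) = 0.128  (sasA)
log2(3.685/52.96) = -3.845  (rpdZ)
log2(402.2/451.8) = -0.168  (tsjA)
sjnZ is most strongly upregulated.

3.068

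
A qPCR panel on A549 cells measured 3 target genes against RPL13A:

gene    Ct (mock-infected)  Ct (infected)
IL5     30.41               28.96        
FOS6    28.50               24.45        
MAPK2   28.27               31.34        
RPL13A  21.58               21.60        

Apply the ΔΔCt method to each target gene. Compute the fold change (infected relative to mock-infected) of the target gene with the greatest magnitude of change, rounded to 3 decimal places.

16.795

IL5: ΔΔCt = (28.96−21.60) − (30.41−21.58) = 7.36 − 8.83 = -1.47; fold change = 2^1.47 = 2.770
FOS6: ΔΔCt = (24.45−21.60) − (28.50−21.58) = 2.85 − 6.92 = -4.07; fold change = 2^4.07 = 16.795
MAPK2: ΔΔCt = (31.34−21.60) − (28.27−21.58) = 9.74 − 6.69 = 3.05; fold change = 2^-3.05 = 0.121
FOS6 has the largest |ΔΔCt| = 4.07.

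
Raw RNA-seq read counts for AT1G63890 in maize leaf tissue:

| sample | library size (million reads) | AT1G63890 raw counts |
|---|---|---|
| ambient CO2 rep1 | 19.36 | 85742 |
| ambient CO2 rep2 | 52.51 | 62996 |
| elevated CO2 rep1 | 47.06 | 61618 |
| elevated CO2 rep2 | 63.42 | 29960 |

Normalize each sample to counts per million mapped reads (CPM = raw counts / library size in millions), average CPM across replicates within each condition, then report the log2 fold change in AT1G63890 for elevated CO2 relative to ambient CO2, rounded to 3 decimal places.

CPM(ambient CO2 rep1) = 85742 / 19.36 = 4428.8223
CPM(ambient CO2 rep2) = 62996 / 52.51 = 1199.6953
CPM(elevated CO2 rep1) = 61618 / 47.06 = 1309.3498
CPM(elevated CO2 rep2) = 29960 / 63.42 = 472.4062
mean CPM(ambient CO2) = 2814.2588; mean CPM(elevated CO2) = 890.8780
Fold change = 890.8780 / 2814.2588 = 0.31656
log2(0.31656) = -1.6595

-1.659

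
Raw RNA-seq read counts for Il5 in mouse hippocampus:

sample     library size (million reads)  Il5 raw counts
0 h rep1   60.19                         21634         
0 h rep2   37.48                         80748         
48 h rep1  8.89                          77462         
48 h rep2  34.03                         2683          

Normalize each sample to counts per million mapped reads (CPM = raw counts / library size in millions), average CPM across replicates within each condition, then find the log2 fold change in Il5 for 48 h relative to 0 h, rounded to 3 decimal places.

CPM(0 h rep1) = 21634 / 60.19 = 359.4285
CPM(0 h rep2) = 80748 / 37.48 = 2154.4290
CPM(48 h rep1) = 77462 / 8.89 = 8713.3858
CPM(48 h rep2) = 2683 / 34.03 = 78.8422
mean CPM(0 h) = 1256.9288; mean CPM(48 h) = 4396.1140
Fold change = 4396.1140 / 1256.9288 = 3.49750
log2(3.49750) = 1.8063

1.806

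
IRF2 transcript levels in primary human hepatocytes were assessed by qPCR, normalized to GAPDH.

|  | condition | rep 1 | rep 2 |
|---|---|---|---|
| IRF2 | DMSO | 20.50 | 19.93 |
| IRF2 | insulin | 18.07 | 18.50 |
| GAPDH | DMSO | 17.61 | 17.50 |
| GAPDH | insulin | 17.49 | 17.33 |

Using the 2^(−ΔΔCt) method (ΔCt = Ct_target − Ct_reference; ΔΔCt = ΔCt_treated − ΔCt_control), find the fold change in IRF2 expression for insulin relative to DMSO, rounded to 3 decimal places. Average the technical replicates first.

3.446

Mean Ct: IRF2 DMSO 20.215; IRF2 insulin 18.285; GAPDH DMSO 17.555; GAPDH insulin 17.410
ΔCt(DMSO) = 20.215 − 17.555 = 2.660
ΔCt(insulin) = 18.285 − 17.410 = 0.875
ΔΔCt = 0.875 − 2.660 = -1.785
Fold change = 2^(−(-1.785)) = 2^1.785 = 3.4462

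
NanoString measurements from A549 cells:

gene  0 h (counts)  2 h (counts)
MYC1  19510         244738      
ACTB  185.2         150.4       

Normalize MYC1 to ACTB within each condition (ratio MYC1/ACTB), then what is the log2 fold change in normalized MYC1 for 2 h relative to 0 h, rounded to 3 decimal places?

3.949

MYC1/ACTB (0 h) = 19510 / 185.2 = 105.35
MYC1/ACTB (2 h) = 244738 / 150.4 = 1627.2
Fold change = 1627.2 / 105.35 = 15.4468
log2(15.4468) = 3.9492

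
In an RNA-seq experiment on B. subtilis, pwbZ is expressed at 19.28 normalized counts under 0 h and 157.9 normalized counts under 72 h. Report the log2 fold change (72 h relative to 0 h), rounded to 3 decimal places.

Fold change = 157.9 / 19.28 = 8.1898
log2(8.1898) = 3.0338

3.034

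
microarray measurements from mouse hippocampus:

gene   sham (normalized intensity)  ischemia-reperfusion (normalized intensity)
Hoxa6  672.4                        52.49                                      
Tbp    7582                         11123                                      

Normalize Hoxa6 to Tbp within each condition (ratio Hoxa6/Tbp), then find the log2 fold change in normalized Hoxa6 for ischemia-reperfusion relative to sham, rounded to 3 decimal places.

-4.232

Hoxa6/Tbp (sham) = 672.4 / 7582 = 0.088684
Hoxa6/Tbp (ischemia-reperfusion) = 52.49 / 11123 = 0.0047191
Fold change = 0.0047191 / 0.088684 = 0.0532
log2(0.0532) = -4.2321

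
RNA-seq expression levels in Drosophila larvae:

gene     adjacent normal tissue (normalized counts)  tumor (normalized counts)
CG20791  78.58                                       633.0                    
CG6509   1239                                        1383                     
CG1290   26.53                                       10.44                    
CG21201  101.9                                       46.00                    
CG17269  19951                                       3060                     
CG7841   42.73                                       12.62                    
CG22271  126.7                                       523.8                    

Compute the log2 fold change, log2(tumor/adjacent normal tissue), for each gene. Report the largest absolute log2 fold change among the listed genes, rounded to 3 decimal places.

log2(633.0/78.58) = 3.010  (CG20791)
log2(1383/1239) = 0.159  (CG6509)
log2(10.44/26.53) = -1.346  (CG1290)
log2(46.00/101.9) = -1.147  (CG21201)
log2(3060/19951) = -2.705  (CG17269)
log2(12.62/42.73) = -1.760  (CG7841)
log2(523.8/126.7) = 2.048  (CG22271)
The largest magnitude belongs to CG20791.

3.010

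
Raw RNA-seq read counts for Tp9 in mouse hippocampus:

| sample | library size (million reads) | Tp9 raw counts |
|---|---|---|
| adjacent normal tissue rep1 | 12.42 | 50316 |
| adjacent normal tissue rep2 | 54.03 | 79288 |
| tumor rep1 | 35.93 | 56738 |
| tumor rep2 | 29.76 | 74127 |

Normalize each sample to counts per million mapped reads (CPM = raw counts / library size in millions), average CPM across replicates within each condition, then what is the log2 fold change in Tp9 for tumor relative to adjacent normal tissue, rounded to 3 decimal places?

-0.439

CPM(adjacent normal tissue rep1) = 50316 / 12.42 = 4051.2077
CPM(adjacent normal tissue rep2) = 79288 / 54.03 = 1467.4810
CPM(tumor rep1) = 56738 / 35.93 = 1579.1261
CPM(tumor rep2) = 74127 / 29.76 = 2490.8266
mean CPM(adjacent normal tissue) = 2759.3444; mean CPM(tumor) = 2034.9763
Fold change = 2034.9763 / 2759.3444 = 0.73749
log2(0.73749) = -0.4393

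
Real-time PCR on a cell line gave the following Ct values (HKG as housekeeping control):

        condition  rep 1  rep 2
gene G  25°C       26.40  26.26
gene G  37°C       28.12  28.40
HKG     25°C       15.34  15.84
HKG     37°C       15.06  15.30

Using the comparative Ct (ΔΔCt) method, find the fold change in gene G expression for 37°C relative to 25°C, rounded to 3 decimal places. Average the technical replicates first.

Mean Ct: gene G 25°C 26.330; gene G 37°C 28.260; HKG 25°C 15.590; HKG 37°C 15.180
ΔCt(25°C) = 26.330 − 15.590 = 10.740
ΔCt(37°C) = 28.260 − 15.180 = 13.080
ΔΔCt = 13.080 − 10.740 = 2.340
Fold change = 2^(−2.340) = 0.1975

0.198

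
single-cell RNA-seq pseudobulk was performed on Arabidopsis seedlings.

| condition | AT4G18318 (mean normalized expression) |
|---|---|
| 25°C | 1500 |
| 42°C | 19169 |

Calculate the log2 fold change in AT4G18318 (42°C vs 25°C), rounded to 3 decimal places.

3.676

Fold change = 19169 / 1500 = 12.7793
log2(12.7793) = 3.6757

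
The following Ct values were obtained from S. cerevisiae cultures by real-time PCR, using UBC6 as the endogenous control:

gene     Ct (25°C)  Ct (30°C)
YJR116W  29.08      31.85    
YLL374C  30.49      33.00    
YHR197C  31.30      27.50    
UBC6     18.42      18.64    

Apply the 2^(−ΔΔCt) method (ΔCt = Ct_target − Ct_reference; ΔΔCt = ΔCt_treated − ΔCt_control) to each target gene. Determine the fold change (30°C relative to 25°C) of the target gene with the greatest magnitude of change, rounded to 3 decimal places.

YJR116W: ΔΔCt = (31.85−18.64) − (29.08−18.42) = 13.21 − 10.66 = 2.55; fold change = 2^-2.55 = 0.171
YLL374C: ΔΔCt = (33.00−18.64) − (30.49−18.42) = 14.36 − 12.07 = 2.29; fold change = 2^-2.29 = 0.204
YHR197C: ΔΔCt = (27.50−18.64) − (31.30−18.42) = 8.86 − 12.88 = -4.02; fold change = 2^4.02 = 16.223
YHR197C has the largest |ΔΔCt| = 4.02.

16.223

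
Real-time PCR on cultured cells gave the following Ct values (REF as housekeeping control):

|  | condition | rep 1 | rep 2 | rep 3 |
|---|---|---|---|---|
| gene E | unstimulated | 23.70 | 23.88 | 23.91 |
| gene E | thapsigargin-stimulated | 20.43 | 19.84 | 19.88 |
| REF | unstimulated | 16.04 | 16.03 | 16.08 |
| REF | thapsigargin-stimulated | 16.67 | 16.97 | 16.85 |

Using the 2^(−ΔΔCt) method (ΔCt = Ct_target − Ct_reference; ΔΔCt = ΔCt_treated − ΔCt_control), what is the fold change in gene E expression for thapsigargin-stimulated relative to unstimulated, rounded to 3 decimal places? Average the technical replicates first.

Mean Ct: gene E unstimulated 23.830; gene E thapsigargin-stimulated 20.050; REF unstimulated 16.050; REF thapsigargin-stimulated 16.830
ΔCt(unstimulated) = 23.830 − 16.050 = 7.780
ΔCt(thapsigargin-stimulated) = 20.050 − 16.830 = 3.220
ΔΔCt = 3.220 − 7.780 = -4.560
Fold change = 2^(−(-4.560)) = 2^4.560 = 23.5883

23.588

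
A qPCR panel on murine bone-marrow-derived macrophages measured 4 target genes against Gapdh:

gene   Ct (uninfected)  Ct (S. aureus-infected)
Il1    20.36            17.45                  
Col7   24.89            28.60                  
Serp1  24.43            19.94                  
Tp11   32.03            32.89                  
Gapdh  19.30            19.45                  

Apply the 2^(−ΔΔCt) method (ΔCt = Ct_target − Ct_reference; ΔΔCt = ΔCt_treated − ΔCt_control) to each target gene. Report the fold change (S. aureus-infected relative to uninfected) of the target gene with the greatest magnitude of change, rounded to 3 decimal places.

24.933

Il1: ΔΔCt = (17.45−19.45) − (20.36−19.30) = -2.00 − 1.06 = -3.06; fold change = 2^3.06 = 8.340
Col7: ΔΔCt = (28.60−19.45) − (24.89−19.30) = 9.15 − 5.59 = 3.56; fold change = 2^-3.56 = 0.085
Serp1: ΔΔCt = (19.94−19.45) − (24.43−19.30) = 0.49 − 5.13 = -4.64; fold change = 2^4.64 = 24.933
Tp11: ΔΔCt = (32.89−19.45) − (32.03−19.30) = 13.44 − 12.73 = 0.71; fold change = 2^-0.71 = 0.611
Serp1 has the largest |ΔΔCt| = 4.64.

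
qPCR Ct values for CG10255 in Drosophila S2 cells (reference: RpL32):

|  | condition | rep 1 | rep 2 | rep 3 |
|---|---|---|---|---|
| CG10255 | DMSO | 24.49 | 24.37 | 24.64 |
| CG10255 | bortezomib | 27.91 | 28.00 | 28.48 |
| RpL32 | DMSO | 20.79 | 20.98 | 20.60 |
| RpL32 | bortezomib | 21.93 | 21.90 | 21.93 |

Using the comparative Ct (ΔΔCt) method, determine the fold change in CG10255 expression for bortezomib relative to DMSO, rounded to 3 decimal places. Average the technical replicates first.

Mean Ct: CG10255 DMSO 24.500; CG10255 bortezomib 28.130; RpL32 DMSO 20.790; RpL32 bortezomib 21.920
ΔCt(DMSO) = 24.500 − 20.790 = 3.710
ΔCt(bortezomib) = 28.130 − 21.920 = 6.210
ΔΔCt = 6.210 − 3.710 = 2.500
Fold change = 2^(−2.500) = 0.1768

0.177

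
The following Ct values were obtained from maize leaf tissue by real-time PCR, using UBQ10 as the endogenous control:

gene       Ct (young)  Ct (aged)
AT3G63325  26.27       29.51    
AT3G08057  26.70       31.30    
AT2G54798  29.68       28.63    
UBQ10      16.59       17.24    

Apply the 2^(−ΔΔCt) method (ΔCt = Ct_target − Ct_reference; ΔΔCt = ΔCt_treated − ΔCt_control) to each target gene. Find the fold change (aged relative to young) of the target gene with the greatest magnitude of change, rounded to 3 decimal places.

0.065

AT3G63325: ΔΔCt = (29.51−17.24) − (26.27−16.59) = 12.27 − 9.68 = 2.59; fold change = 2^-2.59 = 0.166
AT3G08057: ΔΔCt = (31.30−17.24) − (26.70−16.59) = 14.06 − 10.11 = 3.95; fold change = 2^-3.95 = 0.065
AT2G54798: ΔΔCt = (28.63−17.24) − (29.68−16.59) = 11.39 − 13.09 = -1.70; fold change = 2^1.70 = 3.249
AT3G08057 has the largest |ΔΔCt| = 3.95.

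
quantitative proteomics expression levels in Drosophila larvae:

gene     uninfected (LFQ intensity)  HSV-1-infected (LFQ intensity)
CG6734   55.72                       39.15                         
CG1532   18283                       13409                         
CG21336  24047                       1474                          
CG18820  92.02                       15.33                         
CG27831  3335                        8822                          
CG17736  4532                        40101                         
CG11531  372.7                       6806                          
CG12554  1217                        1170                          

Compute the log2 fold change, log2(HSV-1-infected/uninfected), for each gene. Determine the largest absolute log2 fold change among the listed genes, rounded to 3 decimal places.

log2(39.15/55.72) = -0.509  (CG6734)
log2(13409/18283) = -0.447  (CG1532)
log2(1474/24047) = -4.028  (CG21336)
log2(15.33/92.02) = -2.586  (CG18820)
log2(8822/3335) = 1.403  (CG27831)
log2(40101/4532) = 3.145  (CG17736)
log2(6806/372.7) = 4.191  (CG11531)
log2(1170/1217) = -0.057  (CG12554)
The largest magnitude belongs to CG11531.

4.191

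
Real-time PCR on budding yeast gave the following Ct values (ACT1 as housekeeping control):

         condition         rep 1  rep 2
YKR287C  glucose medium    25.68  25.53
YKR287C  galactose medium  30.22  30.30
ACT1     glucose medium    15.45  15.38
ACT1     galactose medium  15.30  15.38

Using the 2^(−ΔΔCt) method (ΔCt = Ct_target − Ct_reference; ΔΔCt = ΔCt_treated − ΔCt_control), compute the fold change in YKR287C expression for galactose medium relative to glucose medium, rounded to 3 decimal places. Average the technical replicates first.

Mean Ct: YKR287C glucose medium 25.605; YKR287C galactose medium 30.260; ACT1 glucose medium 15.415; ACT1 galactose medium 15.340
ΔCt(glucose medium) = 25.605 − 15.415 = 10.190
ΔCt(galactose medium) = 30.260 − 15.340 = 14.920
ΔΔCt = 14.920 − 10.190 = 4.730
Fold change = 2^(−4.730) = 0.0377

0.038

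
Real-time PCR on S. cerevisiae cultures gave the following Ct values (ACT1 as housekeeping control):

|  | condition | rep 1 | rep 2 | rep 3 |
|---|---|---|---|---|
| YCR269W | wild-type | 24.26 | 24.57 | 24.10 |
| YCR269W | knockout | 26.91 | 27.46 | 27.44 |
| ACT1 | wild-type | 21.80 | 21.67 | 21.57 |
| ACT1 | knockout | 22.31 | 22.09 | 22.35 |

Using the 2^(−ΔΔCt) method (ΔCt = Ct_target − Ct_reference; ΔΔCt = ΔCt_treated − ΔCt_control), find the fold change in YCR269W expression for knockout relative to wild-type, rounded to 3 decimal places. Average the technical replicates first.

Mean Ct: YCR269W wild-type 24.310; YCR269W knockout 27.270; ACT1 wild-type 21.680; ACT1 knockout 22.250
ΔCt(wild-type) = 24.310 − 21.680 = 2.630
ΔCt(knockout) = 27.270 − 22.250 = 5.020
ΔΔCt = 5.020 − 2.630 = 2.390
Fold change = 2^(−2.390) = 0.1908

0.191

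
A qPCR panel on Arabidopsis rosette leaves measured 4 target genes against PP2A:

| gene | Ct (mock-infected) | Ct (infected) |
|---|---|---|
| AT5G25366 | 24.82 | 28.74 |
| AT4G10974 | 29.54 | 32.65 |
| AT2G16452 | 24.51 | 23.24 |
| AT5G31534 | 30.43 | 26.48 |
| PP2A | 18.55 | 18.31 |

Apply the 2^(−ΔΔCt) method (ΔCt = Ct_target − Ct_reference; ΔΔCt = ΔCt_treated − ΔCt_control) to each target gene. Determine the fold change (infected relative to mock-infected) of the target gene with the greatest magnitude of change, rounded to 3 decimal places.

0.056

AT5G25366: ΔΔCt = (28.74−18.31) − (24.82−18.55) = 10.43 − 6.27 = 4.16; fold change = 2^-4.16 = 0.056
AT4G10974: ΔΔCt = (32.65−18.31) − (29.54−18.55) = 14.34 − 10.99 = 3.35; fold change = 2^-3.35 = 0.098
AT2G16452: ΔΔCt = (23.24−18.31) − (24.51−18.55) = 4.93 − 5.96 = -1.03; fold change = 2^1.03 = 2.042
AT5G31534: ΔΔCt = (26.48−18.31) − (30.43−18.55) = 8.17 − 11.88 = -3.71; fold change = 2^3.71 = 13.086
AT5G25366 has the largest |ΔΔCt| = 4.16.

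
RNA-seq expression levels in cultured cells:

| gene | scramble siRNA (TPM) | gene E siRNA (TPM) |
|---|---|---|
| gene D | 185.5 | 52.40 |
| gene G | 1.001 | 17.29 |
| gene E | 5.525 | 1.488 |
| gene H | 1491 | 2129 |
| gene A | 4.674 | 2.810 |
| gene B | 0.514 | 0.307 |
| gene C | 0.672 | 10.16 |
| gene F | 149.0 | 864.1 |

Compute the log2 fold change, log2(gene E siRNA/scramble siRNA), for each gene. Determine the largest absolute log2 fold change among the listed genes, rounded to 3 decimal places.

4.110

log2(52.40/185.5) = -1.824  (gene D)
log2(17.29/1.001) = 4.110  (gene G)
log2(1.488/5.525) = -1.893  (gene E)
log2(2129/1491) = 0.514  (gene H)
log2(2.810/4.674) = -0.734  (gene A)
log2(0.307/0.514) = -0.744  (gene B)
log2(10.16/0.672) = 3.918  (gene C)
log2(864.1/149.0) = 2.536  (gene F)
The largest magnitude belongs to gene G.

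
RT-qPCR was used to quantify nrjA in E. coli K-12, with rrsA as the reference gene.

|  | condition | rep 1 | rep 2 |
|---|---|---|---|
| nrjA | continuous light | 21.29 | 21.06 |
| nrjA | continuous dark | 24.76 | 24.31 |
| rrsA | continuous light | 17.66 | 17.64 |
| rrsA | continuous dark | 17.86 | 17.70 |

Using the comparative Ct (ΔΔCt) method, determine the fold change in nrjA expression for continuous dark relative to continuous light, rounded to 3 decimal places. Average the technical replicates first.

Mean Ct: nrjA continuous light 21.175; nrjA continuous dark 24.535; rrsA continuous light 17.650; rrsA continuous dark 17.780
ΔCt(continuous light) = 21.175 − 17.650 = 3.525
ΔCt(continuous dark) = 24.535 − 17.780 = 6.755
ΔΔCt = 6.755 − 3.525 = 3.230
Fold change = 2^(−3.230) = 0.1066

0.107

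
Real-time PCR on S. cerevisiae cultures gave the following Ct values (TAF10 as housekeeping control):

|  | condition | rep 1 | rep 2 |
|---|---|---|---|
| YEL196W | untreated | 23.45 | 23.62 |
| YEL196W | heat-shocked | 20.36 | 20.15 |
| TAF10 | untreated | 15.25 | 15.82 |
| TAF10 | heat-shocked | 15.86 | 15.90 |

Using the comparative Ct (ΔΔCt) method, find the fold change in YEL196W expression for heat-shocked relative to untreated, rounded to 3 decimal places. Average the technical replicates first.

12.338

Mean Ct: YEL196W untreated 23.535; YEL196W heat-shocked 20.255; TAF10 untreated 15.535; TAF10 heat-shocked 15.880
ΔCt(untreated) = 23.535 − 15.535 = 8.000
ΔCt(heat-shocked) = 20.255 − 15.880 = 4.375
ΔΔCt = 4.375 − 8.000 = -3.625
Fold change = 2^(−(-3.625)) = 2^3.625 = 12.3377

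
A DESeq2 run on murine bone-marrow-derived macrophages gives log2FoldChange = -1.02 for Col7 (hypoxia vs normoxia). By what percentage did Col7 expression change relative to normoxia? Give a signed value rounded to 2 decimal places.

Fold change = 2^(-1.02) = 0.4931
Percent change = (FC − 1) × 100% = (0.4931 − 1) × 100 = -50.69%

-50.69%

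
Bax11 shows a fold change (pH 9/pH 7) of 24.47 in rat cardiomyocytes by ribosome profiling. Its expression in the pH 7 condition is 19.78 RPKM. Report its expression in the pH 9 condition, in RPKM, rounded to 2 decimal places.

pH 9 expression = 19.78 × 24.47 = 484.02

484.02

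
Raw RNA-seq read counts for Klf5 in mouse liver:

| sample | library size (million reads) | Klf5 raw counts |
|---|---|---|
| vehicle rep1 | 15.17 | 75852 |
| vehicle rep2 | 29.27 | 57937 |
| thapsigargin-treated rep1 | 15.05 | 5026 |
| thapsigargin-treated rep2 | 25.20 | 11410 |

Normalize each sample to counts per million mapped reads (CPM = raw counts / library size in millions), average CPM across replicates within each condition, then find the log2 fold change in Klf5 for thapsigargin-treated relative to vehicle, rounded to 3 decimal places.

CPM(vehicle rep1) = 75852 / 15.17 = 5000.1318
CPM(vehicle rep2) = 57937 / 29.27 = 1979.3987
CPM(thapsigargin-treated rep1) = 5026 / 15.05 = 333.9535
CPM(thapsigargin-treated rep2) = 11410 / 25.20 = 452.7778
mean CPM(vehicle) = 3489.7653; mean CPM(thapsigargin-treated) = 393.3656
Fold change = 393.3656 / 3489.7653 = 0.11272
log2(0.11272) = -3.1492

-3.149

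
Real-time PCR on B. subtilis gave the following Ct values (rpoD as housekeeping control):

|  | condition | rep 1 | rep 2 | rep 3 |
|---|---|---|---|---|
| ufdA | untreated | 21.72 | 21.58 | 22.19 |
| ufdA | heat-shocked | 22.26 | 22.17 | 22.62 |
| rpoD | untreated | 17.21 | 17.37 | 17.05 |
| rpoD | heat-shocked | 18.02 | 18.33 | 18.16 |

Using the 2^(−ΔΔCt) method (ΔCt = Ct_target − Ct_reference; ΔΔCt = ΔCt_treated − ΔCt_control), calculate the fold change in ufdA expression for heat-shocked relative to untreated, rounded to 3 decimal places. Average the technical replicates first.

1.357

Mean Ct: ufdA untreated 21.830; ufdA heat-shocked 22.350; rpoD untreated 17.210; rpoD heat-shocked 18.170
ΔCt(untreated) = 21.830 − 17.210 = 4.620
ΔCt(heat-shocked) = 22.350 − 18.170 = 4.180
ΔΔCt = 4.180 − 4.620 = -0.440
Fold change = 2^(−(-0.440)) = 2^0.440 = 1.3566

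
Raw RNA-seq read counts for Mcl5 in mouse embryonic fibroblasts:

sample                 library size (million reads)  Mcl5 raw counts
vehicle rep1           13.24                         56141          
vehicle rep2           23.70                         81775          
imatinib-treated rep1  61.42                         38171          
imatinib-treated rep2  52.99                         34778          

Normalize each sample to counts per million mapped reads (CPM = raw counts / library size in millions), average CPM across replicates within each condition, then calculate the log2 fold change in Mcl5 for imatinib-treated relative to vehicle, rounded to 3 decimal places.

CPM(vehicle rep1) = 56141 / 13.24 = 4240.2568
CPM(vehicle rep2) = 81775 / 23.70 = 3450.4219
CPM(imatinib-treated rep1) = 38171 / 61.42 = 621.4751
CPM(imatinib-treated rep2) = 34778 / 52.99 = 656.3125
mean CPM(vehicle) = 3845.3394; mean CPM(imatinib-treated) = 638.8938
Fold change = 638.8938 / 3845.3394 = 0.16615
log2(0.16615) = -2.5895

-2.589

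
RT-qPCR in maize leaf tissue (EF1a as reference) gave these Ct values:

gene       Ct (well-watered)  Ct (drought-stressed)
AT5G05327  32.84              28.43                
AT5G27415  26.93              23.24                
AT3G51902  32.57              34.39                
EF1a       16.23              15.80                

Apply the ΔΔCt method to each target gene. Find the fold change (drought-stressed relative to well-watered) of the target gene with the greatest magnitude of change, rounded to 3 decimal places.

AT5G05327: ΔΔCt = (28.43−15.80) − (32.84−16.23) = 12.63 − 16.61 = -3.98; fold change = 2^3.98 = 15.780
AT5G27415: ΔΔCt = (23.24−15.80) − (26.93−16.23) = 7.44 − 10.70 = -3.26; fold change = 2^3.26 = 9.580
AT3G51902: ΔΔCt = (34.39−15.80) − (32.57−16.23) = 18.59 − 16.34 = 2.25; fold change = 2^-2.25 = 0.210
AT5G05327 has the largest |ΔΔCt| = 3.98.

15.780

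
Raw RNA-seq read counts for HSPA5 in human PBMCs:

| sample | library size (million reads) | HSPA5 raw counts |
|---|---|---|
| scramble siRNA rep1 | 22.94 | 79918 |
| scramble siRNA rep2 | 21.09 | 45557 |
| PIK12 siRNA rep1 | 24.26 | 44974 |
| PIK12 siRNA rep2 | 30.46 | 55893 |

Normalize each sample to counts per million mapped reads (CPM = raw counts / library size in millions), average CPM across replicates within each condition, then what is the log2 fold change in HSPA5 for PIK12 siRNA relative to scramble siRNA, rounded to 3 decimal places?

-0.614

CPM(scramble siRNA rep1) = 79918 / 22.94 = 3483.7838
CPM(scramble siRNA rep2) = 45557 / 21.09 = 2160.1233
CPM(PIK12 siRNA rep1) = 44974 / 24.26 = 1853.8335
CPM(PIK12 siRNA rep2) = 55893 / 30.46 = 1834.9639
mean CPM(scramble siRNA) = 2821.9535; mean CPM(PIK12 siRNA) = 1844.3987
Fold change = 1844.3987 / 2821.9535 = 0.65359
log2(0.65359) = -0.6135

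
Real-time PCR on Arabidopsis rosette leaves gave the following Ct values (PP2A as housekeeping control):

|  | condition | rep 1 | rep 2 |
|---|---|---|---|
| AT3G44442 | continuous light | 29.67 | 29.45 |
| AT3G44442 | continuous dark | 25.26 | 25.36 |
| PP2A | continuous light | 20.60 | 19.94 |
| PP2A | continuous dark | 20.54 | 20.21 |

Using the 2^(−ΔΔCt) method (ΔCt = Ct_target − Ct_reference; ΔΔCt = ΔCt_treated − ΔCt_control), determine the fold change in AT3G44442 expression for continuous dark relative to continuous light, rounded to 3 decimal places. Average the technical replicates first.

20.464

Mean Ct: AT3G44442 continuous light 29.560; AT3G44442 continuous dark 25.310; PP2A continuous light 20.270; PP2A continuous dark 20.375
ΔCt(continuous light) = 29.560 − 20.270 = 9.290
ΔCt(continuous dark) = 25.310 − 20.375 = 4.935
ΔΔCt = 4.935 − 9.290 = -4.355
Fold change = 2^(−(-4.355)) = 2^4.355 = 20.4638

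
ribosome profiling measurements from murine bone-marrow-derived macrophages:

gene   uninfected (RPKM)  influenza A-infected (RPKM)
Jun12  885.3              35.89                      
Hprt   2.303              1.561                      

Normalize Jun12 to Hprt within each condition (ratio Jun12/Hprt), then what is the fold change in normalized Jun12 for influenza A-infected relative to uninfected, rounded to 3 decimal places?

Jun12/Hprt (uninfected) = 885.3 / 2.303 = 384.41
Jun12/Hprt (influenza A-infected) = 35.89 / 1.561 = 22.992
Fold change = 22.992 / 384.41 = 0.0598

0.060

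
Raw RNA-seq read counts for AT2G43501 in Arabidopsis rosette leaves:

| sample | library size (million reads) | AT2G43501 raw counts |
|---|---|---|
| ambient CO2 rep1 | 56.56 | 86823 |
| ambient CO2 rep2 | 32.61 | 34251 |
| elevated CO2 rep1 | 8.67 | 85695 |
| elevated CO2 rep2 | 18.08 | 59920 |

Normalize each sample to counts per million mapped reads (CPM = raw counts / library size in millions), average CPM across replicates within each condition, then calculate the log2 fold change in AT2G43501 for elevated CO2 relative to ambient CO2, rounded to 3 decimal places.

CPM(ambient CO2 rep1) = 86823 / 56.56 = 1535.0601
CPM(ambient CO2 rep2) = 34251 / 32.61 = 1050.3220
CPM(elevated CO2 rep1) = 85695 / 8.67 = 9884.0830
CPM(elevated CO2 rep2) = 59920 / 18.08 = 3314.1593
mean CPM(ambient CO2) = 1292.6911; mean CPM(elevated CO2) = 6599.1212
Fold change = 6599.1212 / 1292.6911 = 5.10495
log2(5.10495) = 2.3519

2.352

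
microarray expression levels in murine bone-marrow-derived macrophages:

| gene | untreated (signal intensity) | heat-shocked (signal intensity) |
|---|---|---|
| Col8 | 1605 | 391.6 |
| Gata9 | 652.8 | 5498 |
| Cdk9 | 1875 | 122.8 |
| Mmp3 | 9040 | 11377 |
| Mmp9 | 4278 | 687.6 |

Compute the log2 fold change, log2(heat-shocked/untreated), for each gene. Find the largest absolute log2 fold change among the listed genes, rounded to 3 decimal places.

3.933

log2(391.6/1605) = -2.035  (Col8)
log2(5498/652.8) = 3.074  (Gata9)
log2(122.8/1875) = -3.933  (Cdk9)
log2(11377/9040) = 0.332  (Mmp3)
log2(687.6/4278) = -2.637  (Mmp9)
The largest magnitude belongs to Cdk9.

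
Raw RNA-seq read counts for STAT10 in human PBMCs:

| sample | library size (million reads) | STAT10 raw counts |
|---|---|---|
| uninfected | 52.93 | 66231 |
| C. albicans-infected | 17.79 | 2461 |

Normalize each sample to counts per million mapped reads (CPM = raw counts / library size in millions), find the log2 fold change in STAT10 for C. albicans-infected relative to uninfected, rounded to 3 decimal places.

CPM(uninfected) = 66231 / 52.93 = 1251.2942
CPM(C. albicans-infected) = 2461 / 17.79 = 138.3361
Fold change = 138.3361 / 1251.2942 = 0.11055
log2(0.11055) = -3.1772

-3.177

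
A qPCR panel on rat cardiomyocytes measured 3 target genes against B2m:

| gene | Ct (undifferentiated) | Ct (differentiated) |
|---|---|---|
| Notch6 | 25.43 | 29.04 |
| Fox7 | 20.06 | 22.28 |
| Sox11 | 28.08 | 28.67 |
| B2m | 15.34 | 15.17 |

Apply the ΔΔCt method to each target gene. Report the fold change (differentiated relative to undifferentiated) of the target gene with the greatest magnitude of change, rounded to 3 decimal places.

0.073

Notch6: ΔΔCt = (29.04−15.17) − (25.43−15.34) = 13.87 − 10.09 = 3.78; fold change = 2^-3.78 = 0.073
Fox7: ΔΔCt = (22.28−15.17) − (20.06−15.34) = 7.11 − 4.72 = 2.39; fold change = 2^-2.39 = 0.191
Sox11: ΔΔCt = (28.67−15.17) − (28.08−15.34) = 13.50 − 12.74 = 0.76; fold change = 2^-0.76 = 0.590
Notch6 has the largest |ΔΔCt| = 3.78.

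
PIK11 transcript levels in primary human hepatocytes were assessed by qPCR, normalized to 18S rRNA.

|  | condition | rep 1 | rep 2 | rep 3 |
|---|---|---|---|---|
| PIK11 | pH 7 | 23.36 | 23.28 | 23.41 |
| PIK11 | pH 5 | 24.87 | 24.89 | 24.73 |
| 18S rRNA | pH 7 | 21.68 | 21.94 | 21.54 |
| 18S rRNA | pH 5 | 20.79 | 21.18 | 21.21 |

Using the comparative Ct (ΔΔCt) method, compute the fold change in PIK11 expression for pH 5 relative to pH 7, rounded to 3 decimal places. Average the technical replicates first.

Mean Ct: PIK11 pH 7 23.350; PIK11 pH 5 24.830; 18S rRNA pH 7 21.720; 18S rRNA pH 5 21.060
ΔCt(pH 7) = 23.350 − 21.720 = 1.630
ΔCt(pH 5) = 24.830 − 21.060 = 3.770
ΔΔCt = 3.770 − 1.630 = 2.140
Fold change = 2^(−2.140) = 0.2269

0.227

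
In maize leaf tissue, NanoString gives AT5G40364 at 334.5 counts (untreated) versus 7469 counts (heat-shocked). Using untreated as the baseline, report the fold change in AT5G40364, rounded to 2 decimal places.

Fold change = 7469 / 334.5 = 22.329
AT5G40364 is upregulated.

22.33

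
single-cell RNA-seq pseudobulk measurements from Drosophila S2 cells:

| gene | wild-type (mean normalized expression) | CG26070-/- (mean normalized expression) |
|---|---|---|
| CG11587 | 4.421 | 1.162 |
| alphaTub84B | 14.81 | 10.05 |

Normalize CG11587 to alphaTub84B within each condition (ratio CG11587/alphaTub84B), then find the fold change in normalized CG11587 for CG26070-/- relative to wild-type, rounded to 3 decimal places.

0.387

CG11587/alphaTub84B (wild-type) = 4.421 / 14.81 = 0.29851
CG11587/alphaTub84B (CG26070-/-) = 1.162 / 10.05 = 0.11562
Fold change = 0.11562 / 0.29851 = 0.3873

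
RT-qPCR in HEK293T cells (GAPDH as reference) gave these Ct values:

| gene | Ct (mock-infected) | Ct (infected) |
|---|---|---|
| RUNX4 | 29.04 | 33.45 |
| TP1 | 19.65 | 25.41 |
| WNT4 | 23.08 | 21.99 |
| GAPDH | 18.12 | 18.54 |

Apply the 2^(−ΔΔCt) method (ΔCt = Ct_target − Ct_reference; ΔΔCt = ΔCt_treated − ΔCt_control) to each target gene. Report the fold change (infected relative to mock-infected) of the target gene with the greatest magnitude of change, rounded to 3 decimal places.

RUNX4: ΔΔCt = (33.45−18.54) − (29.04−18.12) = 14.91 − 10.92 = 3.99; fold change = 2^-3.99 = 0.063
TP1: ΔΔCt = (25.41−18.54) − (19.65−18.12) = 6.87 − 1.53 = 5.34; fold change = 2^-5.34 = 0.025
WNT4: ΔΔCt = (21.99−18.54) − (23.08−18.12) = 3.45 − 4.96 = -1.51; fold change = 2^1.51 = 2.848
TP1 has the largest |ΔΔCt| = 5.34.

0.025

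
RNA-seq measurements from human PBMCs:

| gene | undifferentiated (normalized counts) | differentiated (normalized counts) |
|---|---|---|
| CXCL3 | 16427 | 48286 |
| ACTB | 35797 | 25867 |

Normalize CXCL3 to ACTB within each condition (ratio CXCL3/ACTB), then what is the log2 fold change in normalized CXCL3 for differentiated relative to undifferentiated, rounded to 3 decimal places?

CXCL3/ACTB (undifferentiated) = 16427 / 35797 = 0.45889
CXCL3/ACTB (differentiated) = 48286 / 25867 = 1.8667
Fold change = 1.8667 / 0.45889 = 4.0678
log2(4.0678) = 2.0243

2.024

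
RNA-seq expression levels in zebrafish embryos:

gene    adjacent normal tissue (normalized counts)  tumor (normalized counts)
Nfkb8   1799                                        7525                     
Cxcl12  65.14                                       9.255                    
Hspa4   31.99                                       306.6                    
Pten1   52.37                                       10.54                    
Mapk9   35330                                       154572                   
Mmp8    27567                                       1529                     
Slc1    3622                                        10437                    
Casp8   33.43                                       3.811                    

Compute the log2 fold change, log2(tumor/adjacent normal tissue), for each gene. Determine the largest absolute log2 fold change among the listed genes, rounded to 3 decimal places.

4.172

log2(7525/1799) = 2.064  (Nfkb8)
log2(9.255/65.14) = -2.815  (Cxcl12)
log2(306.6/31.99) = 3.261  (Hspa4)
log2(10.54/52.37) = -2.313  (Pten1)
log2(154572/35330) = 2.129  (Mapk9)
log2(1529/27567) = -4.172  (Mmp8)
log2(10437/3622) = 1.527  (Slc1)
log2(3.811/33.43) = -3.133  (Casp8)
The largest magnitude belongs to Mmp8.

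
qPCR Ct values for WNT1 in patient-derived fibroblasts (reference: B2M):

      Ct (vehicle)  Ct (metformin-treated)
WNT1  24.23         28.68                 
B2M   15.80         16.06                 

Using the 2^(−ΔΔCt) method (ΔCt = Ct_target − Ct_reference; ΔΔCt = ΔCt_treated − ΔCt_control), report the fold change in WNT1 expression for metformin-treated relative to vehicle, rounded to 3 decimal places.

ΔCt(vehicle) = 24.230 − 15.800 = 8.430
ΔCt(metformin-treated) = 28.680 − 16.060 = 12.620
ΔΔCt = 12.620 − 8.430 = 4.190
Fold change = 2^(−4.190) = 0.0548

0.055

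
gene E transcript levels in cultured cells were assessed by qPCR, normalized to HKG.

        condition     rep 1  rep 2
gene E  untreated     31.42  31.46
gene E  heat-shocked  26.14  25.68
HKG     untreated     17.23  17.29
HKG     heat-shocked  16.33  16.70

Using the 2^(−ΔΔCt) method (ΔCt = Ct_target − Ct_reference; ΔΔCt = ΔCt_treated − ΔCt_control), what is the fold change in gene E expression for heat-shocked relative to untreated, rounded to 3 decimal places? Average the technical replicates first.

Mean Ct: gene E untreated 31.440; gene E heat-shocked 25.910; HKG untreated 17.260; HKG heat-shocked 16.515
ΔCt(untreated) = 31.440 − 17.260 = 14.180
ΔCt(heat-shocked) = 25.910 − 16.515 = 9.395
ΔΔCt = 9.395 − 14.180 = -4.785
Fold change = 2^(−(-4.785)) = 2^4.785 = 27.5695

27.569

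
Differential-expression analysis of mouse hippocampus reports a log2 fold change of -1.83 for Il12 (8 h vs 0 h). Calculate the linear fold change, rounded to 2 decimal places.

0.28

Fold change = 2^(-1.83) = 0.281
That is, Il12 drops to 28.1% of the 0 h level.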